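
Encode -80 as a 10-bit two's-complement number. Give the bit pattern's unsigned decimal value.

80 in 10 bits: 0001010000
Invert: 1110101111
Add 1:  1110110000 = 944
(Check: 2^10 - 80 = 1024 - 80 = 944.)

944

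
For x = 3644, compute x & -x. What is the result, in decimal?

4

x = 111000111100 = 3644
-x (two's complement) = …000111000100
AND   = 000000000100 = 4
(x & -x isolates the lowest set bit of x.)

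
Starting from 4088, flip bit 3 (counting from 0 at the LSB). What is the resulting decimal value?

x = 00111111111000
bit 3 is currently 1; toggle it via x ^ (1 << 3) = x ^ 8
→ 00111111110000 = 4080

4080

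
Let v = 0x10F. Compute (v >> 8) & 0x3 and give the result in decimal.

1

v = 0000100001111
Shift right by 8: 00001
Mask low 2 bits: 01 = 1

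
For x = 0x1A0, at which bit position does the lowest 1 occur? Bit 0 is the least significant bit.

5

0x1A0 = 110100000
Trailing zeros: 5, so the lowest set bit is bit 5 (value 32).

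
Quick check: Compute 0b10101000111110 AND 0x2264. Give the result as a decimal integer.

8740

a = 10101000111110
0x2264 = 10001001100100
AND → 10001000100100 = 8740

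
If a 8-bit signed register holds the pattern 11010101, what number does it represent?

pattern = 11010101 (MSB is 1 ⇒ negative)
Invert: 00101010, add 1 → 00101011 = 43, so the value is -43.
(Equivalently: 213 - 2^8 = 213 - 256 = -43.)

-43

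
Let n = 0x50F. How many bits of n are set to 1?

6

0x50F = 10100001111
Count the 1s: 1 + 1 + 1 + 1 + 1 + 1 = 6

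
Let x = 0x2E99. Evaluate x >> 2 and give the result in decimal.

0x2E99 = 10111010011001
shift right by 2 → 00101110100110 = 2982
(equivalently, floor(11929 / 4))

2982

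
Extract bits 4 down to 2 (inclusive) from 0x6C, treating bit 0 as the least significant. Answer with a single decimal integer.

v = 01101100
Shift right by 2: 011011
Mask low 3 bits: 011 = 3

3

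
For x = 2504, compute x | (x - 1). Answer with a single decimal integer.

2511

x = 100111001000 = 2504
x - 1 = 100111000111
OR    = 100111001111 = 2511
(x | (x - 1) sets all bits below the lowest set bit.)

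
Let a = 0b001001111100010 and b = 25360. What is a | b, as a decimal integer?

a = 001001111100010
25360 = 110001100010000
 OR → 111001111110010 = 29682

29682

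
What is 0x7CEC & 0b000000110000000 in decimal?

0x7CEC = 111110011101100
b = 000000110000000
AND → 000000010000000 = 128

128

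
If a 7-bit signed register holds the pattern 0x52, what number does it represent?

-46

pattern = 1010010 (MSB is 1 ⇒ negative)
Invert: 0101101, add 1 → 0101110 = 46, so the value is -46.
(Equivalently: 82 - 2^7 = 82 - 128 = -46.)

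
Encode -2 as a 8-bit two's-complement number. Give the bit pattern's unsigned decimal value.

2 in 8 bits: 00000010
Invert: 11111101
Add 1:  11111110 = 254
(Check: 2^8 - 2 = 256 - 2 = 254.)

254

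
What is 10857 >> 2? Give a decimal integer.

10857 = 10101001101001
shift right by 2 → 00101010011010 = 2714
(equivalently, floor(10857 / 4))

2714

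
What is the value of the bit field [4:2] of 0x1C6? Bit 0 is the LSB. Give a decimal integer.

1

v = 00111000110
Shift right by 2: 001110001
Mask low 3 bits: 001 = 1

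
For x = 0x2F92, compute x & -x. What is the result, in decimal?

2

x = 10111110010010 = 12178
-x (two's complement) = …01000001101110
AND   = 00000000000010 = 2
(x & -x isolates the lowest set bit of x.)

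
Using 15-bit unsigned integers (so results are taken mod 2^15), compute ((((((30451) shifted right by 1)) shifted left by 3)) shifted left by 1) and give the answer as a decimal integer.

30451 = 111011011110011
→ shifted right by 1 → 011101101111001 = 15225
→ shifted left by 3 (mod 2^15) → 101101111001000 = 23496
→ shifted left by 1 (mod 2^15) → 011011110010000 = 14224

14224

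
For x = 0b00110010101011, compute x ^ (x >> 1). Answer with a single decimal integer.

x = 110010101011 = 3243
x>>1 = 011001010101
XOR  = 101011111110 = 2814
(x ^ (x >> 1) gives the standard binary-reflected Gray code of x.)

2814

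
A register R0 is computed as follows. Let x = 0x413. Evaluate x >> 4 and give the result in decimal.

65

0x413 = 10000010011
shift right by 4 → 00001000001 = 65
(equivalently, floor(1043 / 16))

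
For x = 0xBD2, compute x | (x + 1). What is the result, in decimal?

3027

x = 101111010010 = 3026
x + 1 = 101111010011
OR    = 101111010011 = 3027
(x | (x + 1) sets the lowest cleared bit.)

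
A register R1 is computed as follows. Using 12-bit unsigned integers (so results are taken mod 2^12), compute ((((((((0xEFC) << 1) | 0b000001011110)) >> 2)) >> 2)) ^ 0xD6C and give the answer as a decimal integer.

0xEFC = 111011111100
→ << 1 (mod 2^12) → 110111111000 = 3576
0b000001011110 = 000001011110
→ | → 110111111110 = 3582
→ >> 2 → 001101111111 = 895
→ >> 2 → 000011011111 = 223
0xD6C = 110101101100
→ ^ → 110110110011 = 3507

3507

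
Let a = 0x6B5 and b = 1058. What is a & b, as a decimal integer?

0x6B5 = 11010110101
1058 = 10000100010
AND → 10000100000 = 1056

1056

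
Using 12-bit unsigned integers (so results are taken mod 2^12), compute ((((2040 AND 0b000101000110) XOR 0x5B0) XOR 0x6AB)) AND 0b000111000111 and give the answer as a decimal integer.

2040 = 011111111000
0b000101000110 = 000101000110
→ AND → 000101000000 = 320
0x5B0 = 010110110000
→ XOR → 010011110000 = 1264
0x6AB = 011010101011
→ XOR → 001001011011 = 603
0b000111000111 = 000111000111
→ AND → 000001000011 = 67

67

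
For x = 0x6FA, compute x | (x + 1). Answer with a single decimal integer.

x = 11011111010 = 1786
x + 1 = 11011111011
OR    = 11011111011 = 1787
(x | (x + 1) sets the lowest cleared bit.)

1787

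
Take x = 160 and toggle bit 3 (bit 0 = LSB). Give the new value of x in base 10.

168

x = 0010100000
bit 3 is currently 0; toggle it via x ^ (1 << 3) = x ^ 8
→ 0010101000 = 168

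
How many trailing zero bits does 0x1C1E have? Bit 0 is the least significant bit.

1

0x1C1E = 1110000011110
Trailing zeros: 1, so the lowest set bit is bit 1 (value 2).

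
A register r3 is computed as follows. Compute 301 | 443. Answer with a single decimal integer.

301 = 100101101
443 = 110111011
 OR → 110111111 = 447

447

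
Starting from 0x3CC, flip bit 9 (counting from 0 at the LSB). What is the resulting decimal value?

x = 01111001100
bit 9 is currently 1; toggle it via x ^ (1 << 9) = x ^ 512
→ 00111001100 = 460

460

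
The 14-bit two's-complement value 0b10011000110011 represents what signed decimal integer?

-6605

pattern = 10011000110011 (MSB is 1 ⇒ negative)
Invert: 01100111001100, add 1 → 01100111001101 = 6605, so the value is -6605.
(Equivalently: 9779 - 2^14 = 9779 - 16384 = -6605.)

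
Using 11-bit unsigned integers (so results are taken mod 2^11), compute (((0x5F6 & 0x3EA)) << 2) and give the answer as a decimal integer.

1928

0x5F6 = 10111110110
0x3EA = 01111101010
→ & → 00111100010 = 482
→ << 2 (mod 2^11) → 11110001000 = 1928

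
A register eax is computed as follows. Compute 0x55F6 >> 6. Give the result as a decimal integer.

0x55F6 = 101010111110110
shift right by 6 → 000000101010111 = 343
(equivalently, floor(22006 / 64))

343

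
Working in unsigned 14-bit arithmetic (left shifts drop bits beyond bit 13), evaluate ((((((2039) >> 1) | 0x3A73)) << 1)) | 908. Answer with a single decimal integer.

14334

2039 = 00011111110111
→ >> 1 → 00001111111011 = 1019
0x3A73 = 11101001110011
→ | → 11101111111011 = 15355
→ << 1 (mod 2^14) → 11011111110110 = 14326
908 = 00001110001100
→ | → 11011111111110 = 14334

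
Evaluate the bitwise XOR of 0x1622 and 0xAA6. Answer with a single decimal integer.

0x1622 = 1011000100010
0xAA6 = 0101010100110
XOR → 1110010000100 = 7300

7300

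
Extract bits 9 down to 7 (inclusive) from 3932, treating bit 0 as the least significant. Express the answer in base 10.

6

v = 00111101011100
Shift right by 7: 0011110
Mask low 3 bits: 110 = 6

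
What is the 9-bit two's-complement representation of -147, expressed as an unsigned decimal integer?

365

147 in 9 bits: 010010011
Invert: 101101100
Add 1:  101101101 = 365
(Check: 2^9 - 147 = 512 - 147 = 365.)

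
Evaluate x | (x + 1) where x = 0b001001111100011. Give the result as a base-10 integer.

x = 1001111100011 = 5091
x + 1 = 1001111100100
OR    = 1001111100111 = 5095
(x | (x + 1) sets the lowest cleared bit.)

5095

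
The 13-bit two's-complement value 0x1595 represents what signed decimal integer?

pattern = 1010110010101 (MSB is 1 ⇒ negative)
Invert: 0101001101010, add 1 → 0101001101011 = 2667, so the value is -2667.
(Equivalently: 5525 - 2^13 = 5525 - 8192 = -2667.)

-2667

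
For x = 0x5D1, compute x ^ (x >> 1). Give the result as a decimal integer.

1849

x = 10111010001 = 1489
x>>1 = 01011101000
XOR  = 11100111001 = 1849
(x ^ (x >> 1) gives the standard binary-reflected Gray code of x.)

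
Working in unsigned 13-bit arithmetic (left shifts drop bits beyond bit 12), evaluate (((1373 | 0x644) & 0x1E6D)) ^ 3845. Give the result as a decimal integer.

1373 = 0010101011101
0x644 = 0011001000100
→ | → 0011101011101 = 1885
0x1E6D = 1111001101101
→ & → 0011001001101 = 1613
3845 = 0111100000101
→ ^ → 0100101001000 = 2376

2376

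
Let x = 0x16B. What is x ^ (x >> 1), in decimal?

x = 101101011 = 363
x>>1 = 010110101
XOR  = 111011110 = 478
(x ^ (x >> 1) gives the standard binary-reflected Gray code of x.)

478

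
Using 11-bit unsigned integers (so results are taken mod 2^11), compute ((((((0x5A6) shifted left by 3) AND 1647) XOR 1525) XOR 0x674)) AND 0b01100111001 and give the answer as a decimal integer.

0x5A6 = 10110100110
→ shifted left by 3 (mod 2^11) → 10100110000 = 1328
1647 = 11001101111
→ AND → 10000100000 = 1056
1525 = 10111110101
→ XOR → 00111010101 = 469
0x674 = 11001110100
→ XOR → 11110100001 = 1953
0b01100111001 = 01100111001
→ AND → 01100100001 = 801

801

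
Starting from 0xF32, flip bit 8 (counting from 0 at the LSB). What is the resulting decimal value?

3634

x = 0111100110010
bit 8 is currently 1; toggle it via x ^ (1 << 8) = x ^ 256
→ 0111000110010 = 3634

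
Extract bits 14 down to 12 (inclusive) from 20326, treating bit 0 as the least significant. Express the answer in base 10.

v = 100111101100110
Shift right by 12: 100
Mask low 3 bits: 100 = 4

4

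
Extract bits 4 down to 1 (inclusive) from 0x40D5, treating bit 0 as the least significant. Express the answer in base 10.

v = 100000011010101
Shift right by 1: 10000001101010
Mask low 4 bits: 1010 = 10

10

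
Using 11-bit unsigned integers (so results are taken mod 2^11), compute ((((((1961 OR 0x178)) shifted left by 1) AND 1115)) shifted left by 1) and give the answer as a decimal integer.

1961 = 11110101001
0x178 = 00101111000
→ OR → 11111111001 = 2041
→ shifted left by 1 (mod 2^11) → 11111110010 = 2034
1115 = 10001011011
→ AND → 10001010010 = 1106
→ shifted left by 1 (mod 2^11) → 00010100100 = 164

164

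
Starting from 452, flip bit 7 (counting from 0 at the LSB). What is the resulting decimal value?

x = 0000111000100
bit 7 is currently 1; toggle it via x ^ (1 << 7) = x ^ 128
→ 0000101000100 = 324

324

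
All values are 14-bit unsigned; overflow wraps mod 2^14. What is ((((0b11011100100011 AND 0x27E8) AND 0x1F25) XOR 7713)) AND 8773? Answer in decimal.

1

0b11011100100011 = 11011100100011
0x27E8 = 10011111101000
→ AND → 10011100100000 = 10016
0x1F25 = 01111100100101
→ AND → 00011100100000 = 1824
7713 = 01111000100001
→ XOR → 01100100000001 = 6401
8773 = 10001001000101
→ AND → 00000000000001 = 1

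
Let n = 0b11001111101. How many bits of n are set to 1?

8

n = 11001111101
Count the 1s: 1 + 1 + 1 + 1 + 1 + 1 + 1 + 1 = 8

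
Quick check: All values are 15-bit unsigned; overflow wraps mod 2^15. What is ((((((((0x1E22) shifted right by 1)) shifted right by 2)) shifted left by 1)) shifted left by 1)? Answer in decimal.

0x1E22 = 001111000100010
→ shifted right by 1 → 000111100010001 = 3857
→ shifted right by 2 → 000001111000100 = 964
→ shifted left by 1 (mod 2^15) → 000011110001000 = 1928
→ shifted left by 1 (mod 2^15) → 000111100010000 = 3856

3856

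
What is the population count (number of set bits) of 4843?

8

4843 = 1001011101011
Count the 1s: 1 + 1 + 1 + 1 + 1 + 1 + 1 + 1 = 8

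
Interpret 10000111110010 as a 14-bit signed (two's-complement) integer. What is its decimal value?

pattern = 10000111110010 (MSB is 1 ⇒ negative)
Invert: 01111000001101, add 1 → 01111000001110 = 7694, so the value is -7694.
(Equivalently: 8690 - 2^14 = 8690 - 16384 = -7694.)

-7694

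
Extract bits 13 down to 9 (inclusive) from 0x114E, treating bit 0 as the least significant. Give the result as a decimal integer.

8

v = 01000101001110
Shift right by 9: 01000
Mask low 5 bits: 01000 = 8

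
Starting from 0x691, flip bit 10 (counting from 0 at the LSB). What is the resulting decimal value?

x = 11010010001
bit 10 is currently 1; toggle it via x ^ (1 << 10) = x ^ 1024
→ 01010010001 = 657

657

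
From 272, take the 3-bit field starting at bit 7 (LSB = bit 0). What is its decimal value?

2

v = 00100010000
Shift right by 7: 0010
Mask low 3 bits: 010 = 2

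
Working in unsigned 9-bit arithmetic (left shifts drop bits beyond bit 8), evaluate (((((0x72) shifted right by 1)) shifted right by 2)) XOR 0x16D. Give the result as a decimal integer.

0x72 = 001110010
→ shifted right by 1 → 000111001 = 57
→ shifted right by 2 → 000001110 = 14
0x16D = 101101101
→ XOR → 101100011 = 355

355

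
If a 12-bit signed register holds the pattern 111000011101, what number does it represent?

-483

pattern = 111000011101 (MSB is 1 ⇒ negative)
Invert: 000111100010, add 1 → 000111100011 = 483, so the value is -483.
(Equivalently: 3613 - 2^12 = 3613 - 4096 = -483.)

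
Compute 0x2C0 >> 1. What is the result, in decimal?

352

0x2C0 = 1011000000
shift right by 1 → 0101100000 = 352
(equivalently, floor(704 / 2))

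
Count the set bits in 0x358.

0x358 = 1101011000
Count the 1s: 1 + 1 + 1 + 1 + 1 = 5

5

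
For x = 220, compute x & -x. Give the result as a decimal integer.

x = 11011100 = 220
-x (two's complement) = …00100100
AND   = 00000100 = 4
(x & -x isolates the lowest set bit of x.)

4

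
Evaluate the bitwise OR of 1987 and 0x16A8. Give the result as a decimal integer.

6123

1987 = 0011111000011
0x16A8 = 1011010101000
 OR → 1011111101011 = 6123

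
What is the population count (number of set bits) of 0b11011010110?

n = 11011010110
Count the 1s: 1 + 1 + 1 + 1 + 1 + 1 + 1 = 7

7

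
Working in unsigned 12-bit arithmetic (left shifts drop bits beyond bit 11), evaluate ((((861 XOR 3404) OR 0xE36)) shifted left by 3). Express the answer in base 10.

440

861 = 001101011101
3404 = 110101001100
→ XOR → 111000010001 = 3601
0xE36 = 111000110110
→ OR → 111000110111 = 3639
→ shifted left by 3 (mod 2^12) → 000110111000 = 440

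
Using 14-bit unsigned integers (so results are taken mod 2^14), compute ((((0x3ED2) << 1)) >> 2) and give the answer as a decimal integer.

0x3ED2 = 11111011010010
→ << 1 (mod 2^14) → 11110110100100 = 15780
→ >> 2 → 00111101101001 = 3945

3945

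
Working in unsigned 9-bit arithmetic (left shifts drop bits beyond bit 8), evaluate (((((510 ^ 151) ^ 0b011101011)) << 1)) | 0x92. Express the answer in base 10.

406

510 = 111111110
151 = 010010111
→ ^ → 101101001 = 361
0b011101011 = 011101011
→ ^ → 110000010 = 386
→ << 1 (mod 2^9) → 100000100 = 260
0x92 = 010010010
→ | → 110010110 = 406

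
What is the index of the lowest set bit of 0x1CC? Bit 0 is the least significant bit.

2

0x1CC = 111001100
Trailing zeros: 2, so the lowest set bit is bit 2 (value 4).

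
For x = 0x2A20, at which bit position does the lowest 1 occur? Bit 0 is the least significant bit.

0x2A20 = 10101000100000
Trailing zeros: 5, so the lowest set bit is bit 5 (value 32).

5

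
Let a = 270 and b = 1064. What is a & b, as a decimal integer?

270 = 00100001110
1064 = 10000101000
AND → 00000001000 = 8

8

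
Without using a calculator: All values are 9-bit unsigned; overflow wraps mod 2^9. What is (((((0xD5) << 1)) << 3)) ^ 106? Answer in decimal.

0xD5 = 011010101
→ << 1 (mod 2^9) → 110101010 = 426
→ << 3 (mod 2^9) → 101010000 = 336
106 = 001101010
→ ^ → 100111010 = 314

314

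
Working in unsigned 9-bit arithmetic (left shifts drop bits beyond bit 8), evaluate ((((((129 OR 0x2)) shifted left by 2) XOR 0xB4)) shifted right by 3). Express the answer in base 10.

129 = 010000001
0x2 = 000000010
→ OR → 010000011 = 131
→ shifted left by 2 (mod 2^9) → 000001100 = 12
0xB4 = 010110100
→ XOR → 010111000 = 184
→ shifted right by 3 → 000010111 = 23

23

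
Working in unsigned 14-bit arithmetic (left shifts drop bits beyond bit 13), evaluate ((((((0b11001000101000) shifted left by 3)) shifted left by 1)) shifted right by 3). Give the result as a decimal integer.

0b11001000101000 = 11001000101000
→ shifted left by 3 (mod 2^14) → 01000101000000 = 4416
→ shifted left by 1 (mod 2^14) → 10001010000000 = 8832
→ shifted right by 3 → 00010001010000 = 1104

1104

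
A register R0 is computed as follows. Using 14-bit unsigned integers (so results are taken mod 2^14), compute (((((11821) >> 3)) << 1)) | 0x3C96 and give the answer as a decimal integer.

11821 = 10111000101101
→ >> 3 → 00010111000101 = 1477
→ << 1 (mod 2^14) → 00101110001010 = 2954
0x3C96 = 11110010010110
→ | → 11111110011110 = 16286

16286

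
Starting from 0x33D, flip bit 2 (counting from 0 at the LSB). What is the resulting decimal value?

x = 01100111101
bit 2 is currently 1; toggle it via x ^ (1 << 2) = x ^ 4
→ 01100111001 = 825

825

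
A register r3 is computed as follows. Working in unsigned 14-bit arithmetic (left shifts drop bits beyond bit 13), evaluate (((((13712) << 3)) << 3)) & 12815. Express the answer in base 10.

13712 = 11010110010000
→ << 3 (mod 2^14) → 10110010000000 = 11392
→ << 3 (mod 2^14) → 10010000000000 = 9216
12815 = 11001000001111
→ & → 10000000000000 = 8192

8192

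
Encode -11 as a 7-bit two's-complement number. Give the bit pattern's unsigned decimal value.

117

11 in 7 bits: 0001011
Invert: 1110100
Add 1:  1110101 = 117
(Check: 2^7 - 11 = 128 - 11 = 117.)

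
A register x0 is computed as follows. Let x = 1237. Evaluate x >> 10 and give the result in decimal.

1

1237 = 10011010101
shift right by 10 → 00000000001 = 1
(equivalently, floor(1237 / 1024))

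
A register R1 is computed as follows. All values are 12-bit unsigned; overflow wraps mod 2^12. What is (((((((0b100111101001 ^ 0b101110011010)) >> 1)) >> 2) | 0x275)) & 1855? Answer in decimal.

575

0b100111101001 = 100111101001
0b101110011010 = 101110011010
→ ^ → 001001110011 = 627
→ >> 1 → 000100111001 = 313
→ >> 2 → 000001001110 = 78
0x275 = 001001110101
→ | → 001001111111 = 639
1855 = 011100111111
→ & → 001000111111 = 575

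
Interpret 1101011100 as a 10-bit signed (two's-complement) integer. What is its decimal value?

pattern = 1101011100 (MSB is 1 ⇒ negative)
Invert: 0010100011, add 1 → 0010100100 = 164, so the value is -164.
(Equivalently: 860 - 2^10 = 860 - 1024 = -164.)

-164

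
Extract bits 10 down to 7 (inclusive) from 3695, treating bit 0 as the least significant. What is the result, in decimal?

v = 0111001101111
Shift right by 7: 011100
Mask low 4 bits: 1100 = 12

12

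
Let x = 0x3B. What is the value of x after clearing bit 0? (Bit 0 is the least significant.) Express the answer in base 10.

x = 000111011
bit 0 is currently 1; clear it via x & ~(1 << 0) = x & ~1
→ 000111010 = 58

58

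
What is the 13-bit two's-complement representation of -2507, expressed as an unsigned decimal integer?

5685

2507 in 13 bits: 0100111001011
Invert: 1011000110100
Add 1:  1011000110101 = 5685
(Check: 2^13 - 2507 = 8192 - 2507 = 5685.)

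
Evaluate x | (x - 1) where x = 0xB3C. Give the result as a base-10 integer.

x = 101100111100 = 2876
x - 1 = 101100111011
OR    = 101100111111 = 2879
(x | (x - 1) sets all bits below the lowest set bit.)

2879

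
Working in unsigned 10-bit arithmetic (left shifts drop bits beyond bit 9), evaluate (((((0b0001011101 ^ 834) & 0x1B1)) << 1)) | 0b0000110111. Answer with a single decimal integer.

0b0001011101 = 0001011101
834 = 1101000010
→ ^ → 1100011111 = 799
0x1B1 = 0110110001
→ & → 0100010001 = 273
→ << 1 (mod 2^10) → 1000100010 = 546
0b0000110111 = 0000110111
→ | → 1000110111 = 567

567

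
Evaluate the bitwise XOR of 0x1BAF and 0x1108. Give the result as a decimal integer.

0x1BAF = 1101110101111
0x1108 = 1000100001000
XOR → 0101010100111 = 2727

2727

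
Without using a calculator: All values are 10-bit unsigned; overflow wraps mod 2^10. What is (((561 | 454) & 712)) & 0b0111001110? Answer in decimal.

192

561 = 1000110001
454 = 0111000110
→ | → 1111110111 = 1015
712 = 1011001000
→ & → 1011000000 = 704
0b0111001110 = 0111001110
→ & → 0011000000 = 192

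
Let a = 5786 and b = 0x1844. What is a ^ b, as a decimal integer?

5786 = 1011010011010
0x1844 = 1100001000100
XOR → 0111011011110 = 3806

3806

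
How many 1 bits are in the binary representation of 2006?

8

2006 = 11111010110
Count the 1s: 1 + 1 + 1 + 1 + 1 + 1 + 1 + 1 = 8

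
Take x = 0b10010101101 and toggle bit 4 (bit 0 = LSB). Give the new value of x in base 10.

x = 10010101101
bit 4 is currently 0; toggle it via x ^ (1 << 4) = x ^ 16
→ 10010111101 = 1213

1213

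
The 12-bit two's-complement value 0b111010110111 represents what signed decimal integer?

-329

pattern = 111010110111 (MSB is 1 ⇒ negative)
Invert: 000101001000, add 1 → 000101001001 = 329, so the value is -329.
(Equivalently: 3767 - 2^12 = 3767 - 4096 = -329.)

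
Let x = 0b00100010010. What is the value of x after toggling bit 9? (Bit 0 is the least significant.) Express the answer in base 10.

786

x = 00100010010
bit 9 is currently 0; toggle it via x ^ (1 << 9) = x ^ 512
→ 01100010010 = 786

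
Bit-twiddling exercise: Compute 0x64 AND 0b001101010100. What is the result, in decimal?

68

0x64 = 0001100100
b = 1101010100
AND → 0001000100 = 68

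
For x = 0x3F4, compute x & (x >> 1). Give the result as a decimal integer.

x = 1111110100 = 1012
x>>1 = 0111111010
AND  = 0111110000 = 496
(x & (x >> 1) has a 1 wherever x has two consecutive 1 bits.)

496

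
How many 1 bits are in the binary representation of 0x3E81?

0x3E81 = 11111010000001
Count the 1s: 1 + 1 + 1 + 1 + 1 + 1 + 1 = 7

7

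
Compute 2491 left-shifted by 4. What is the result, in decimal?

39856

2491 = 0000100110111011
shift left by 4 → 1001101110110000 = 39856
(equivalently, 2491 × 2^4 = 2491 × 16)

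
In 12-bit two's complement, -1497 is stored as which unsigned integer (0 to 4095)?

1497 in 12 bits: 010111011001
Invert: 101000100110
Add 1:  101000100111 = 2599
(Check: 2^12 - 1497 = 4096 - 1497 = 2599.)

2599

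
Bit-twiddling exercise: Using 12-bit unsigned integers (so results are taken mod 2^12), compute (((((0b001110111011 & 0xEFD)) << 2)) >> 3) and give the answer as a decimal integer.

0b001110111011 = 001110111011
0xEFD = 111011111101
→ & → 001010111001 = 697
→ << 2 (mod 2^12) → 101011100100 = 2788
→ >> 3 → 000101011100 = 348

348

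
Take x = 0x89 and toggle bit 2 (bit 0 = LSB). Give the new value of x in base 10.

x = 0010001001
bit 2 is currently 0; toggle it via x ^ (1 << 2) = x ^ 4
→ 0010001101 = 141

141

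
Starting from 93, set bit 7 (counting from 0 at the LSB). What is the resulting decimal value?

x = 001011101
bit 7 is currently 0; set it via x | (1 << 7) = x | 128
→ 011011101 = 221

221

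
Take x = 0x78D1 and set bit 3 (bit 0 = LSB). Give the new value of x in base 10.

x = 111100011010001
bit 3 is currently 0; set it via x | (1 << 3) = x | 8
→ 111100011011001 = 30937

30937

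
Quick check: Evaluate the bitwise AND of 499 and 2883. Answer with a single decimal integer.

323

499 = 000111110011
2883 = 101101000011
AND → 000101000011 = 323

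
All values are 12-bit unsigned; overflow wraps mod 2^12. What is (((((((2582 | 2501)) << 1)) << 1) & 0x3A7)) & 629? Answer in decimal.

516

2582 = 101000010110
2501 = 100111000101
→ | → 101111010111 = 3031
→ << 1 (mod 2^12) → 011110101110 = 1966
→ << 1 (mod 2^12) → 111101011100 = 3932
0x3A7 = 001110100111
→ & → 001100000100 = 772
629 = 001001110101
→ & → 001000000100 = 516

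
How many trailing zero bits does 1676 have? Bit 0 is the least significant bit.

2

1676 = 11010001100
Trailing zeros: 2, so the lowest set bit is bit 2 (value 4).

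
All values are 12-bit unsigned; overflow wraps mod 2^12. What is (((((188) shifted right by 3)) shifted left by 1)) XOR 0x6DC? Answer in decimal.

188 = 000010111100
→ shifted right by 3 → 000000010111 = 23
→ shifted left by 1 (mod 2^12) → 000000101110 = 46
0x6DC = 011011011100
→ XOR → 011011110010 = 1778

1778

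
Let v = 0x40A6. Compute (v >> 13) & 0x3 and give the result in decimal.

2

v = 0100000010100110
Shift right by 13: 010
Mask low 2 bits: 10 = 2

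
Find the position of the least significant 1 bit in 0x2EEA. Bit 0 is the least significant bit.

0x2EEA = 10111011101010
Trailing zeros: 1, so the lowest set bit is bit 1 (value 2).

1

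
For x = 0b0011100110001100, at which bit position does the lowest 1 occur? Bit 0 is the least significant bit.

0b0011100110001100 = 11100110001100
Trailing zeros: 2, so the lowest set bit is bit 2 (value 4).

2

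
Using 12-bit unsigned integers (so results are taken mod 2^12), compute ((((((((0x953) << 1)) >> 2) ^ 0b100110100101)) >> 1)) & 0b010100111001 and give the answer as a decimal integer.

0x953 = 100101010011
→ << 1 (mod 2^12) → 001010100110 = 678
→ >> 2 → 000010101001 = 169
0b100110100101 = 100110100101
→ ^ → 100100001100 = 2316
→ >> 1 → 010010000110 = 1158
0b010100111001 = 010100111001
→ & → 010000000000 = 1024

1024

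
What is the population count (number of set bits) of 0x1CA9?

0x1CA9 = 1110010101001
Count the 1s: 1 + 1 + 1 + 1 + 1 + 1 + 1 = 7

7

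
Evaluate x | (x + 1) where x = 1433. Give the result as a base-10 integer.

x = 10110011001 = 1433
x + 1 = 10110011010
OR    = 10110011011 = 1435
(x | (x + 1) sets the lowest cleared bit.)

1435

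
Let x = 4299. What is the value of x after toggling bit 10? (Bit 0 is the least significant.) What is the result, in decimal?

x = 001000011001011
bit 10 is currently 0; toggle it via x ^ (1 << 10) = x ^ 1024
→ 001010011001011 = 5323

5323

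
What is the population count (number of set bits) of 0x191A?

0x191A = 1100100011010
Count the 1s: 1 + 1 + 1 + 1 + 1 + 1 = 6

6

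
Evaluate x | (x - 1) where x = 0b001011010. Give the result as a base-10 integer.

91

x = 1011010 = 90
x - 1 = 1011001
OR    = 1011011 = 91
(x | (x - 1) sets all bits below the lowest set bit.)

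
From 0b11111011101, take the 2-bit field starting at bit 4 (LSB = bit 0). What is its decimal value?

v = 11111011101
Shift right by 4: 1111101
Mask low 2 bits: 01 = 1

1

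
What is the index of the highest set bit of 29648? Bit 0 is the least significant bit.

14

29648 = 111001111010000
The topmost 1 is at position 14 (since 2^14 = 16384 ≤ 29648 < 32768).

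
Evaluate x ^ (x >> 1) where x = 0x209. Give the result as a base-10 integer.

x = 1000001001 = 521
x>>1 = 0100000100
XOR  = 1100001101 = 781
(x ^ (x >> 1) gives the standard binary-reflected Gray code of x.)

781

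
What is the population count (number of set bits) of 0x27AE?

9

0x27AE = 10011110101110
Count the 1s: 1 + 1 + 1 + 1 + 1 + 1 + 1 + 1 + 1 = 9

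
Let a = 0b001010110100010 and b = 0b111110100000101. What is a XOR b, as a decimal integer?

a = 001010110100010
b = 111110100000101
XOR → 110100010100111 = 26791

26791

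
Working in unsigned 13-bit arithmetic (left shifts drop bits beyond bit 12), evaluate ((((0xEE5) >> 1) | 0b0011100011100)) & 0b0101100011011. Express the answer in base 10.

0xEE5 = 0111011100101
→ >> 1 → 0011101110010 = 1906
0b0011100011100 = 0011100011100
→ | → 0011101111110 = 1918
0b0101100011011 = 0101100011011
→ & → 0001100011010 = 794

794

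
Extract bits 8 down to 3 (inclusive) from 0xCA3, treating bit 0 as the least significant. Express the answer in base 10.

v = 110010100011
Shift right by 3: 110010100
Mask low 6 bits: 010100 = 20

20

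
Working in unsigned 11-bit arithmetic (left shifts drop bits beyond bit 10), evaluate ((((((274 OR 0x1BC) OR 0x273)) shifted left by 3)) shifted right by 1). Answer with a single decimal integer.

274 = 00100010010
0x1BC = 00110111100
→ OR → 00110111110 = 446
0x273 = 01001110011
→ OR → 01111111111 = 1023
→ shifted left by 3 (mod 2^11) → 11111111000 = 2040
→ shifted right by 1 → 01111111100 = 1020

1020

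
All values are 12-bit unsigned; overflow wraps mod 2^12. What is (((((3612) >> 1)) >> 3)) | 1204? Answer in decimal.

1269

3612 = 111000011100
→ >> 1 → 011100001110 = 1806
→ >> 3 → 000011100001 = 225
1204 = 010010110100
→ | → 010011110101 = 1269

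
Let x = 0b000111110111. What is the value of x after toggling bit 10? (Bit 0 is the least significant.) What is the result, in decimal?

x = 000111110111
bit 10 is currently 0; toggle it via x ^ (1 << 10) = x ^ 1024
→ 010111110111 = 1527

1527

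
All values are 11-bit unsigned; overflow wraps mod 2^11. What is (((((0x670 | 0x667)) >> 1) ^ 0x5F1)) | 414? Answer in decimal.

2014

0x670 = 11001110000
0x667 = 11001100111
→ | → 11001110111 = 1655
→ >> 1 → 01100111011 = 827
0x5F1 = 10111110001
→ ^ → 11011001010 = 1738
414 = 00110011110
→ | → 11111011110 = 2014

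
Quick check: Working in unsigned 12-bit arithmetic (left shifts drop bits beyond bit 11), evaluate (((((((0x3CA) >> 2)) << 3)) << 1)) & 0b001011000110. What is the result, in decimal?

0x3CA = 001111001010
→ >> 2 → 000011110010 = 242
→ << 3 (mod 2^12) → 011110010000 = 1936
→ << 1 (mod 2^12) → 111100100000 = 3872
0b001011000110 = 001011000110
→ & → 001000000000 = 512

512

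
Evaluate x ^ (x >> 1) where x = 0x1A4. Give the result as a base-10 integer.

x = 110100100 = 420
x>>1 = 011010010
XOR  = 101110110 = 374
(x ^ (x >> 1) gives the standard binary-reflected Gray code of x.)

374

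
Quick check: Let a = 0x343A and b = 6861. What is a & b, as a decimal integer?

4104

0x343A = 11010000111010
6861 = 01101011001101
AND → 01000000001000 = 4104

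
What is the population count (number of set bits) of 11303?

11303 = 10110000100111
Count the 1s: 1 + 1 + 1 + 1 + 1 + 1 + 1 = 7

7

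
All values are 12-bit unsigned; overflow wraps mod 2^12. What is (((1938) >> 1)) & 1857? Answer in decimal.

1938 = 011110010010
→ >> 1 → 001111001001 = 969
1857 = 011101000001
→ & → 001101000001 = 833

833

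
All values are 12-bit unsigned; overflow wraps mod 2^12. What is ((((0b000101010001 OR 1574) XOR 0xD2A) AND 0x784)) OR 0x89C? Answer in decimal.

2716

0b000101010001 = 000101010001
1574 = 011000100110
→ OR → 011101110111 = 1911
0xD2A = 110100101010
→ XOR → 101001011101 = 2653
0x784 = 011110000100
→ AND → 001000000100 = 516
0x89C = 100010011100
→ OR → 101010011100 = 2716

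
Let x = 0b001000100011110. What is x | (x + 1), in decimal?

x = 1000100011110 = 4382
x + 1 = 1000100011111
OR    = 1000100011111 = 4383
(x | (x + 1) sets the lowest cleared bit.)

4383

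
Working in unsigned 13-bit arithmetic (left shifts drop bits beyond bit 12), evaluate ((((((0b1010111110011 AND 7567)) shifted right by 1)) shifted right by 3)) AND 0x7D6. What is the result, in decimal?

0b1010111110011 = 1010111110011
7567 = 1110110001111
→ AND → 1010110000011 = 5507
→ shifted right by 1 → 0101011000001 = 2753
→ shifted right by 3 → 0000101011000 = 344
0x7D6 = 0011111010110
→ AND → 0000101010000 = 336

336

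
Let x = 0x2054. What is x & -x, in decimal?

4

x = 10000001010100 = 8276
-x (two's complement) = …01111110101100
AND   = 00000000000100 = 4
(x & -x isolates the lowest set bit of x.)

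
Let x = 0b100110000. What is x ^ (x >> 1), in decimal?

x = 100110000 = 304
x>>1 = 010011000
XOR  = 110101000 = 424
(x ^ (x >> 1) gives the standard binary-reflected Gray code of x.)

424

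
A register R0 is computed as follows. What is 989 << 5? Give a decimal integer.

31648

989 = 000001111011101
shift left by 5 → 111101110100000 = 31648
(equivalently, 989 × 2^5 = 989 × 32)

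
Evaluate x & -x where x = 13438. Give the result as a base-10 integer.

x = 11010001111110 = 13438
-x (two's complement) = …00101110000010
AND   = 00000000000010 = 2
(x & -x isolates the lowest set bit of x.)

2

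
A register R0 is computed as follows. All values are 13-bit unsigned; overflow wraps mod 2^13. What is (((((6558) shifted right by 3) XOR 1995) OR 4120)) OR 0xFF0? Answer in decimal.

6558 = 1100110011110
→ shifted right by 3 → 0001100110011 = 819
1995 = 0011111001011
→ XOR → 0010011111000 = 1272
4120 = 1000000011000
→ OR → 1010011111000 = 5368
0xFF0 = 0111111110000
→ OR → 1111111111000 = 8184

8184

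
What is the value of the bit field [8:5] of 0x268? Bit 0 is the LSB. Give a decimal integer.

v = 01001101000
Shift right by 5: 010011
Mask low 4 bits: 0011 = 3

3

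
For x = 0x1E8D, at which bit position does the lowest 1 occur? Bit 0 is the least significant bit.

0

0x1E8D = 1111010001101
Trailing zeros: 0, so the lowest set bit is bit 0 (value 1).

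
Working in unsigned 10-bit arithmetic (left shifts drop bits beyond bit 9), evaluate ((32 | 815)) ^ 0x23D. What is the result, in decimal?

274

32 = 0000100000
815 = 1100101111
→ | → 1100101111 = 815
0x23D = 1000111101
→ ^ → 0100010010 = 274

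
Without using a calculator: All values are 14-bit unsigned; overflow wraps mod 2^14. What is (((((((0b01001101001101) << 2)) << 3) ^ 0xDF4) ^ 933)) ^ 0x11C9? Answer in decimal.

0b01001101001101 = 01001101001101
→ << 2 (mod 2^14) → 00110100110100 = 3380
→ << 3 (mod 2^14) → 10100110100000 = 10656
0xDF4 = 00110111110100
→ ^ → 10010001010100 = 9300
933 = 00001110100101
→ ^ → 10011111110001 = 10225
0x11C9 = 01000111001001
→ ^ → 11011000111000 = 13880

13880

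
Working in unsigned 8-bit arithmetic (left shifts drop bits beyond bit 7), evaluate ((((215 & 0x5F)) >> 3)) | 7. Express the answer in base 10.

215 = 11010111
0x5F = 01011111
→ & → 01010111 = 87
→ >> 3 → 00001010 = 10
7 = 00000111
→ | → 00001111 = 15

15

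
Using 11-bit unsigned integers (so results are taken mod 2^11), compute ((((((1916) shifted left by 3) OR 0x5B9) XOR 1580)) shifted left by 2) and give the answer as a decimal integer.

1876

1916 = 11101111100
→ shifted left by 3 (mod 2^11) → 01111100000 = 992
0x5B9 = 10110111001
→ OR → 11111111001 = 2041
1580 = 11000101100
→ XOR → 00111010101 = 469
→ shifted left by 2 (mod 2^11) → 11101010100 = 1876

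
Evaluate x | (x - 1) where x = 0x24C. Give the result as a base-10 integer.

591

x = 1001001100 = 588
x - 1 = 1001001011
OR    = 1001001111 = 591
(x | (x - 1) sets all bits below the lowest set bit.)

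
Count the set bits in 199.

5

199 = 11000111
Count the 1s: 1 + 1 + 1 + 1 + 1 = 5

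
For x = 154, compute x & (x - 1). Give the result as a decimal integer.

152

x = 10011010 = 154
x - 1 = 10011001
AND   = 10011000 = 152
(x & (x - 1) clears the lowest set bit of x.)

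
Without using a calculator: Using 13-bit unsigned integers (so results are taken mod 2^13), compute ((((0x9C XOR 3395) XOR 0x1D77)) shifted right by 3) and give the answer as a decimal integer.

0x9C = 0000010011100
3395 = 0110101000011
→ XOR → 0110111011111 = 3551
0x1D77 = 1110101110111
→ XOR → 1000010101000 = 4264
→ shifted right by 3 → 0001000010101 = 533

533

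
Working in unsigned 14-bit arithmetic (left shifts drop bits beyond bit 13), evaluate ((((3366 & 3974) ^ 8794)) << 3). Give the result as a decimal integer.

3366 = 00110100100110
3974 = 00111110000110
→ & → 00110100000110 = 3334
8794 = 10001001011010
→ ^ → 10111101011100 = 12124
→ << 3 (mod 2^14) → 11101011100000 = 15072

15072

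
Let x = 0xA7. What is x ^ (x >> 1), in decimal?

244

x = 10100111 = 167
x>>1 = 01010011
XOR  = 11110100 = 244
(x ^ (x >> 1) gives the standard binary-reflected Gray code of x.)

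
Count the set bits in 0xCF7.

0xCF7 = 110011110111
Count the 1s: 1 + 1 + 1 + 1 + 1 + 1 + 1 + 1 + 1 = 9

9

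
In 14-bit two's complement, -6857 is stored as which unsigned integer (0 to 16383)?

9527

6857 in 14 bits: 01101011001001
Invert: 10010100110110
Add 1:  10010100110111 = 9527
(Check: 2^14 - 6857 = 16384 - 6857 = 9527.)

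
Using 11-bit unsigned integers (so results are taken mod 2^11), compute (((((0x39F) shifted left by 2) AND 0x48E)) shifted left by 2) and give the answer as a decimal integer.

0x39F = 01110011111
→ shifted left by 2 (mod 2^11) → 11001111100 = 1660
0x48E = 10010001110
→ AND → 10000001100 = 1036
→ shifted left by 2 (mod 2^11) → 00000110000 = 48

48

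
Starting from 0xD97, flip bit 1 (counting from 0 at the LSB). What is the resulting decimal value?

x = 0110110010111
bit 1 is currently 1; toggle it via x ^ (1 << 1) = x ^ 2
→ 0110110010101 = 3477

3477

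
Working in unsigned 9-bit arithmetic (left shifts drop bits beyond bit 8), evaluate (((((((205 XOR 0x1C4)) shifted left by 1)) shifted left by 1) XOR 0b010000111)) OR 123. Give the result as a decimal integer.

251

205 = 011001101
0x1C4 = 111000100
→ XOR → 100001001 = 265
→ shifted left by 1 (mod 2^9) → 000010010 = 18
→ shifted left by 1 (mod 2^9) → 000100100 = 36
0b010000111 = 010000111
→ XOR → 010100011 = 163
123 = 001111011
→ OR → 011111011 = 251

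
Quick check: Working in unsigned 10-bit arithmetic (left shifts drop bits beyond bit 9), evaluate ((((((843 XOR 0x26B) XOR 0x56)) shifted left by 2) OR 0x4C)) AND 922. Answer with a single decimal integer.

843 = 1101001011
0x26B = 1001101011
→ XOR → 0100100000 = 288
0x56 = 0001010110
→ XOR → 0101110110 = 374
→ shifted left by 2 (mod 2^10) → 0111011000 = 472
0x4C = 0001001100
→ OR → 0111011100 = 476
922 = 1110011010
→ AND → 0110011000 = 408

408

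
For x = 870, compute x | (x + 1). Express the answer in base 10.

x = 1101100110 = 870
x + 1 = 1101100111
OR    = 1101100111 = 871
(x | (x + 1) sets the lowest cleared bit.)

871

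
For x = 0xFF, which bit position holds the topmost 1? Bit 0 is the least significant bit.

0xFF = 11111111
The topmost 1 is at position 7 (since 2^7 = 128 ≤ 255 < 256).

7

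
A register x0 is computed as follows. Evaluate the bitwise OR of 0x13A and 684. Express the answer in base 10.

0x13A = 0100111010
684 = 1010101100
 OR → 1110111110 = 958

958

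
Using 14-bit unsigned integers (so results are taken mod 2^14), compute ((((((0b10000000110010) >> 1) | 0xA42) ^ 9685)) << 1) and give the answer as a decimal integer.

16156

0b10000000110010 = 10000000110010
→ >> 1 → 01000000011001 = 4121
0xA42 = 00101001000010
→ | → 01101001011011 = 6747
9685 = 10010111010101
→ ^ → 11111110001110 = 16270
→ << 1 (mod 2^14) → 11111100011100 = 16156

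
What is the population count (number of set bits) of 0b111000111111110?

11

n = 111000111111110
Count the 1s: 1 + 1 + 1 + 1 + 1 + 1 + 1 + 1 + 1 + 1 + 1 = 11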